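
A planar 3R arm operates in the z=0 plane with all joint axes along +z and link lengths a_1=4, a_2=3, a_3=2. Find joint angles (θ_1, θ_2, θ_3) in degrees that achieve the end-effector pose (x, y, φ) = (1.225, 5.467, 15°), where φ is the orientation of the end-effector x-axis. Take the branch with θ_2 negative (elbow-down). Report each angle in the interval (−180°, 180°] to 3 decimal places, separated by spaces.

135.001 -90.010 -29.991

wrist centre = target − a_3·(cos φ, sin φ) = (-0.7069, 4.9494)
cos θ_2 = (24.9958−4²−3²)/(2·4·3) = -0.0002; θ_2 = -90.0100° (elbow-down)
β = atan2(4.9494,-0.7069) = 98.1278°; ψ = atan2(-3.0000,3.9995) = -36.8735°
θ_1 = β − ψ = 135.0013°
θ_3 = φ − θ_1 − θ_2 = -29.9913° (wrapped to (-180°,180°])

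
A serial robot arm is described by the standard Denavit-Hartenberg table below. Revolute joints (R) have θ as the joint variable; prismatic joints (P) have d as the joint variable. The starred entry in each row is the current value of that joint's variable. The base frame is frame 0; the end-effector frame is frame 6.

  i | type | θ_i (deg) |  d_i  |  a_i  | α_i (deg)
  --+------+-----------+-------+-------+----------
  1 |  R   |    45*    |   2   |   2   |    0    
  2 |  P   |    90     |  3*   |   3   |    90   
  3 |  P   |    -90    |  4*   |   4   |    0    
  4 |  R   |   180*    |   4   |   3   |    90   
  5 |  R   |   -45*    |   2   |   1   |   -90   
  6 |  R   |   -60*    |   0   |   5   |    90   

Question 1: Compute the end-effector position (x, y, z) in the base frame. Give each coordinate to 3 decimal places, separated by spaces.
-1.276 11.918 6.475

after link 1: o_1 = (1.4142, 1.4142, 2.0000)
after link 2: o_2 = (-0.7071, 3.5355, 5.0000)
after link 3: o_3 = (2.1213, 6.3640, 1.0000)
after link 4: o_4 = (4.9497, 9.1924, 4.0000)
after link 5: o_5 = (3.0355, 10.1066, 4.7071)
after link 6: o_6 = (-1.2763, 11.9185, 6.4749)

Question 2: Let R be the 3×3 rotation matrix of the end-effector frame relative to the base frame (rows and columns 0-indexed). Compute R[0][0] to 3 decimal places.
End-effector x-axis (col 0 of R) = (-0.8624,0.3624,0.3536)
R[0][0] = -0.8624

-0.862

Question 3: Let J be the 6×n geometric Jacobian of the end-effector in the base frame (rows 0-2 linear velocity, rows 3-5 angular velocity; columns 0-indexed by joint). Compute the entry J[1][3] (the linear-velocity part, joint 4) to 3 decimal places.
axis z_3 = (0.7071,0.7071,0.0000); lever o_n−o_3 = (-3.3976,5.5545,5.4749)
cross product → J_v[:, 3] = (3.8713,-3.8713,6.3301)
J_ω[:, 3] = z_3
entry J[1][3] = -3.8713

-3.871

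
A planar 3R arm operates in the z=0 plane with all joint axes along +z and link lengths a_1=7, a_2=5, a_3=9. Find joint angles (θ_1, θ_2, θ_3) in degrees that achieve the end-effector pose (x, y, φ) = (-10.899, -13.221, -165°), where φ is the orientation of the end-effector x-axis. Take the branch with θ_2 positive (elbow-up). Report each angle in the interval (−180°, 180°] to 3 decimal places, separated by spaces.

-120.001 45.006 -90.004

wrist centre = target − a_3·(cos φ, sin φ) = (-2.2057, -10.8916)
cos θ_2 = (123.4925−7²−5²)/(2·7·5) = 0.7070; θ_2 = 45.0057° (elbow-up)
β = atan2(-10.8916,-2.2057) = -101.4482°; ψ = atan2(3.5359,10.5352) = 18.5531°
θ_1 = β − ψ = -120.0013°
θ_3 = φ − θ_1 − θ_2 = -90.0044° (wrapped to (-180°,180°])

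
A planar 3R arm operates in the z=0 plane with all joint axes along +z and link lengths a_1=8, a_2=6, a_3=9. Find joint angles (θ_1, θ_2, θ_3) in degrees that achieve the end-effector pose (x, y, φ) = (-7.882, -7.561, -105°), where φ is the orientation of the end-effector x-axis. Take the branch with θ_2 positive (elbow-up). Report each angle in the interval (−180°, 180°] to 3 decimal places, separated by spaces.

120.002 135.003 -0.006

wrist centre = target − a_3·(cos φ, sin φ) = (-5.5526, 1.1323)
cos θ_2 = (32.1139−8²−6²)/(2·8·6) = -0.7071; θ_2 = 135.0033° (elbow-up)
β = atan2(1.1323,-5.5526) = 168.4739°; ψ = atan2(4.2424,3.7571) = 48.4715°
θ_1 = β − ψ = 120.0023°
θ_3 = φ − θ_1 − θ_2 = -0.0056° (wrapped to (-180°,180°])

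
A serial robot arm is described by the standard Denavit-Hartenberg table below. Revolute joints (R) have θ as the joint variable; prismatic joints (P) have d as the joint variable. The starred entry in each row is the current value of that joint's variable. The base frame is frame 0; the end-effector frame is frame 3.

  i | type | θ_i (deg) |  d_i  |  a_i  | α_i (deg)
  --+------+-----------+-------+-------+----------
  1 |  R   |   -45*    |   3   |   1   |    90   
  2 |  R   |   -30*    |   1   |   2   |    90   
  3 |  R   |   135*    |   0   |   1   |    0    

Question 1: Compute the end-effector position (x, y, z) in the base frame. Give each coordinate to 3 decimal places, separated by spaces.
after link 1: o_1 = (0.7071, -0.7071, 3.0000)
after link 2: o_2 = (1.2247, -2.6390, 2.0000)
after link 3: o_3 = (0.2917, -2.7059, 2.3536)

0.292 -2.706 2.354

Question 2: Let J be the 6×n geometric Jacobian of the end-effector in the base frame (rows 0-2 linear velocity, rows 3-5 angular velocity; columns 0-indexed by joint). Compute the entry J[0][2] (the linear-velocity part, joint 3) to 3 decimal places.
axis z_2 = (-0.3536,0.3536,-0.8660); lever o_n−o_2 = (-0.9330,-0.0670,0.3536)
cross product → J_v[:, 2] = (0.0670,0.9330,0.3536)
J_ω[:, 2] = z_2
entry J[0][2] = 0.0670

0.067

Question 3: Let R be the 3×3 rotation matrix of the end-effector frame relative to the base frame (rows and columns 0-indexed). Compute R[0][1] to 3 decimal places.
0.067

End-effector y-axis (col 1 of R) = (0.0670,0.9330,0.3536)
R[0][1] = 0.0670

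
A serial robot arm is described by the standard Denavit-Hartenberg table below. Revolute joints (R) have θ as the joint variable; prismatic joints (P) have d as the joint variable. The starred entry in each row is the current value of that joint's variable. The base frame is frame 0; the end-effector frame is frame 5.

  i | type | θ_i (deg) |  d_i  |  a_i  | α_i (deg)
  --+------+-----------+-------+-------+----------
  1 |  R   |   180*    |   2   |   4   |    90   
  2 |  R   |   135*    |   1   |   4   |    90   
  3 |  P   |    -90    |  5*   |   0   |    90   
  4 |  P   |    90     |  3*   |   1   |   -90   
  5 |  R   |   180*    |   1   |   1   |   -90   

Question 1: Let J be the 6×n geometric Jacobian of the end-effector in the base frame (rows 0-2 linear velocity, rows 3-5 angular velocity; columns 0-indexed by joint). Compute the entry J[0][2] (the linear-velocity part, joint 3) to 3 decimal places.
prismatic axis z_2 = (-0.7071,0.0000,0.7071)
J_v[:, 2] = z_2; J_ω[:, 2] = (0,0,0)
entry J[0][2] = -0.7071

-0.707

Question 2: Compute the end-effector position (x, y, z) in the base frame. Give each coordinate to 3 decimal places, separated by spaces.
after link 1: o_1 = (-4.0000, 0.0000, 2.0000)
after link 2: o_2 = (-1.1716, 1.0000, 4.8284)
after link 3: o_3 = (-4.7071, 1.0000, 8.3640)
after link 4: o_4 = (-7.5355, 1.0000, 6.9497)
after link 5: o_5 = (-6.8284, 2.0000, 6.2426)

-6.828 2.000 6.243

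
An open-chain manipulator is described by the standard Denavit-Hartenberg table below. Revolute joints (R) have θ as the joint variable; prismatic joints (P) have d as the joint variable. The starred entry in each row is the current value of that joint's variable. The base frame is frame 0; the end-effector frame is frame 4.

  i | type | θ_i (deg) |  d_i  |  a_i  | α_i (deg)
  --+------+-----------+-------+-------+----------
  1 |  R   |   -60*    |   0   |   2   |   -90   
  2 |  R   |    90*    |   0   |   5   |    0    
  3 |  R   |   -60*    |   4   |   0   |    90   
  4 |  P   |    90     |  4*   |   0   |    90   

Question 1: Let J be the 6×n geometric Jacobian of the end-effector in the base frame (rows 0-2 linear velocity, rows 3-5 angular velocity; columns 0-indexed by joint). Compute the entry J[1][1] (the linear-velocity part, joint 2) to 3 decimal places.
axis z_1 = (0.8660,0.5000,0.0000); lever o_n−o_1 = (4.4641,0.2679,-1.5359)
cross product → J_v[:, 1] = (-0.7679,1.3301,-2.0000)
J_ω[:, 1] = z_1
entry J[1][1] = 1.3301

1.330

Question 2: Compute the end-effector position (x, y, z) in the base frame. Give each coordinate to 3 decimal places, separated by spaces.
5.464 -1.464 -1.536

after link 1: o_1 = (1.0000, -1.7321, 0.0000)
after link 2: o_2 = (1.0000, -1.7321, -5.0000)
after link 3: o_3 = (4.4641, 0.2679, -5.0000)
after link 4: o_4 = (5.4641, -1.4641, -1.5359)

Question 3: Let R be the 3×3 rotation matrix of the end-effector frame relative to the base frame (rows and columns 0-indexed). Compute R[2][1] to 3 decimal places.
End-effector y-axis (col 1 of R) = (0.2500,-0.4330,0.8660)
R[2][1] = 0.8660

0.866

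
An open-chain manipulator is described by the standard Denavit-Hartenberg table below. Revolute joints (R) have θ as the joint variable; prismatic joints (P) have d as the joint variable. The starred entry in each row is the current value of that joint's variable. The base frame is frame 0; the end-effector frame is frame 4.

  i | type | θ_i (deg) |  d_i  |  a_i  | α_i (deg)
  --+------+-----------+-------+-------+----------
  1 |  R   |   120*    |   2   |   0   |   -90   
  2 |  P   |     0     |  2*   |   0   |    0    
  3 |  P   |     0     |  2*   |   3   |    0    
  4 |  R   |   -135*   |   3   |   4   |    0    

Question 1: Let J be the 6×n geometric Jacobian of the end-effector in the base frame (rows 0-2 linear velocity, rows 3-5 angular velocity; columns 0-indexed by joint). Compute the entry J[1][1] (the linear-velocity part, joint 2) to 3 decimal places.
prismatic axis z_1 = (-0.8660,-0.5000,0.0000)
J_v[:, 1] = z_1; J_ω[:, 1] = (0,0,0)
entry J[1][1] = -0.5000

-0.500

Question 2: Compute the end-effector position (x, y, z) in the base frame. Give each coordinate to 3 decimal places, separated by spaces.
-6.148 -3.351 4.828

after link 1: o_1 = (0.0000, 0.0000, 2.0000)
after link 2: o_2 = (-1.7321, -1.0000, 2.0000)
after link 3: o_3 = (-4.9641, 0.5981, 2.0000)
after link 4: o_4 = (-6.1480, -3.3514, 4.8284)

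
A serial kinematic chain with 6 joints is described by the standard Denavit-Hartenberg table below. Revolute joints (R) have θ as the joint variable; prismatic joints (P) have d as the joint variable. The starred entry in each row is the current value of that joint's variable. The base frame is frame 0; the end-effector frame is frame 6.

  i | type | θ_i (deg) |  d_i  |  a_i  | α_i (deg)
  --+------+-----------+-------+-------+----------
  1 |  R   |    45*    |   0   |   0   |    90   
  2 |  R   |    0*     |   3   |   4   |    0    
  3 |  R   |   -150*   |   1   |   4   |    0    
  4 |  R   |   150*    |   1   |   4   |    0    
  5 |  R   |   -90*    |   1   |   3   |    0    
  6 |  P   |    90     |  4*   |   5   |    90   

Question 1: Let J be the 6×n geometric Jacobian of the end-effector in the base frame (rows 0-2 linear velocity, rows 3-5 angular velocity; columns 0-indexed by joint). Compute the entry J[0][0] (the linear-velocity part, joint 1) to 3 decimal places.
axis z_0 = ẑ; lever o_n−o_0 = (13.8140,-0.3282,-5.0000)
cross product → J_v[:, 0] = (0.3282,13.8140,-0.0000)
J_ω[:, 0] = z_0
entry J[0][0] = 0.3282

0.328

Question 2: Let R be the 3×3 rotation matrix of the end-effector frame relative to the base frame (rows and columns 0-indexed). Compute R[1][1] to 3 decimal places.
End-effector y-axis (col 1 of R) = (0.7071,-0.7071,0.0000)
R[1][1] = -0.7071

-0.707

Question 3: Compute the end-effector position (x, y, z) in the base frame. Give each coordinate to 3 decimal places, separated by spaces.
after link 1: o_1 = (0.0000, 0.0000, 0.0000)
after link 2: o_2 = (4.9497, 0.7071, 0.0000)
after link 3: o_3 = (3.2074, -2.4495, -2.0000)
after link 4: o_4 = (6.7429, -0.3282, -2.0000)
after link 5: o_5 = (7.4500, -1.0353, -5.0000)
after link 6: o_6 = (13.8140, -0.3282, -5.0000)

13.814 -0.328 -5.000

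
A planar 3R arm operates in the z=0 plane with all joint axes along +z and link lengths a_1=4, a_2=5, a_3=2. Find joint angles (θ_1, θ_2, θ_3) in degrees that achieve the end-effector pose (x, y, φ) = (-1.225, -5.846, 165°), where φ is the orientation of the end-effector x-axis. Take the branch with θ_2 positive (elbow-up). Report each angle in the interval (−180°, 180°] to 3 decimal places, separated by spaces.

-135.006 90.006 -150.001

wrist centre = target − a_3·(cos φ, sin φ) = (0.7069, -6.3636)
cos θ_2 = (40.9955−4²−5²)/(2·4·5) = -0.0001; θ_2 = 90.0064° (elbow-up)
β = atan2(-6.3636,0.7069) = -83.6618°; ψ = atan2(5.0000,3.9994) = 51.3441°
θ_1 = β − ψ = -135.0059°
θ_3 = φ − θ_1 − θ_2 = -150.0005° (wrapped to (-180°,180°])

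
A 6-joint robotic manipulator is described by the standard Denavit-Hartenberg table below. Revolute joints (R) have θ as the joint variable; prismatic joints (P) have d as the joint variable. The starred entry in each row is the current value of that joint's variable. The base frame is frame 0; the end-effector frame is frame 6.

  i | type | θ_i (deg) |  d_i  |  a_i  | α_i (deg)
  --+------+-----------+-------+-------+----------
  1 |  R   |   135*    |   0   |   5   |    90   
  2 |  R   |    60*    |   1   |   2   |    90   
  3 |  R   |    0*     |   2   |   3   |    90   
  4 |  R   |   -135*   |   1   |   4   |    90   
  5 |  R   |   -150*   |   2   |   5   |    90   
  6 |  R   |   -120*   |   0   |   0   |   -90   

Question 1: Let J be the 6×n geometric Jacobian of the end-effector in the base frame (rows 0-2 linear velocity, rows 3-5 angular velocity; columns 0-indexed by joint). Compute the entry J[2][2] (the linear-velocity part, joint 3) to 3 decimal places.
axis z_2 = (-0.6124,0.6124,-0.5000); lever o_n−o_2 = (-1.8163,3.9376,-0.2483)
cross product → J_v[:, 2] = (1.8167,0.7561,-1.2990)
J_ω[:, 2] = z_2
entry J[2][2] = -1.2990

-1.299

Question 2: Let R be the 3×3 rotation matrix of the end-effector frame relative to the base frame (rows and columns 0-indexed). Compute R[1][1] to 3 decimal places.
End-effector y-axis (col 1 of R) = (0.9539,0.2709,-0.1294)
R[1][1] = 0.2709

0.271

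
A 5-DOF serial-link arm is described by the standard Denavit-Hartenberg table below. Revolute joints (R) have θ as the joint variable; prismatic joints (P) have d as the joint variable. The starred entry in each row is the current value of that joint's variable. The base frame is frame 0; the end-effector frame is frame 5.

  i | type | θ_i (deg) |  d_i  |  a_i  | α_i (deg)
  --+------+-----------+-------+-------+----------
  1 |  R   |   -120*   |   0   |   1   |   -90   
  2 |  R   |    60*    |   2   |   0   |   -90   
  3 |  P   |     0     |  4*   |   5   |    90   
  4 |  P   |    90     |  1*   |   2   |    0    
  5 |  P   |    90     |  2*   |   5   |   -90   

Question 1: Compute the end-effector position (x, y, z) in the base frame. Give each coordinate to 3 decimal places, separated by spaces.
after link 1: o_1 = (-0.5000, -0.8660, 0.0000)
after link 2: o_2 = (1.2321, -1.8660, 0.0000)
after link 3: o_3 = (1.7141, -1.0311, -6.3301)
after link 4: o_4 = (3.4462, -0.0311, -7.3301)
after link 5: o_5 = (6.4282, 1.1340, -3.0000)

6.428 1.134 -3.000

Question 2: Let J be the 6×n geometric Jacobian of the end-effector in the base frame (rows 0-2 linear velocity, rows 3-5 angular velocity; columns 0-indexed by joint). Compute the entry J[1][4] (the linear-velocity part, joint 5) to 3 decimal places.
prismatic axis z_4 = (0.8660,-0.5000,0.0000)
J_v[:, 4] = z_4; J_ω[:, 4] = (0,0,0)
entry J[1][4] = -0.5000

-0.500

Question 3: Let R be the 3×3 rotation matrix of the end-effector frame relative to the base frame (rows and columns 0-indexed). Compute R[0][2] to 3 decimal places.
End-effector z-axis (col 2 of R) = (-0.4330,-0.7500,0.5000)
R[0][2] = -0.4330

-0.433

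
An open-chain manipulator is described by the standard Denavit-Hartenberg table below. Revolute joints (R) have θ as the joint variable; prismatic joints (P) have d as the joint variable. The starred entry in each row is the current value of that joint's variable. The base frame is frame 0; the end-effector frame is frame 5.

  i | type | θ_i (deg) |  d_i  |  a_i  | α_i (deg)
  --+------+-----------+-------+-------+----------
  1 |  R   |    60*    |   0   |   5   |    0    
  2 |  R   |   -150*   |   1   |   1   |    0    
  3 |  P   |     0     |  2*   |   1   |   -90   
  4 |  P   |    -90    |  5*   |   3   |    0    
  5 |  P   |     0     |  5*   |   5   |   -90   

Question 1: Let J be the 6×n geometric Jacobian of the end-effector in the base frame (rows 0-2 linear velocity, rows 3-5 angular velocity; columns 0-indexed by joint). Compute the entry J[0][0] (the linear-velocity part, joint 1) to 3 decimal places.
-2.330

axis z_0 = ẑ; lever o_n−o_0 = (12.5000,2.3301,11.0000)
cross product → J_v[:, 0] = (-2.3301,12.5000,0.0000)
J_ω[:, 0] = z_0
entry J[0][0] = -2.3301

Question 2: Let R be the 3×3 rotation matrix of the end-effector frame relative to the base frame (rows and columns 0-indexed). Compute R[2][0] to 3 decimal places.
End-effector x-axis (col 0 of R) = (-0.0000,-0.0000,1.0000)
R[2][0] = 1.0000

1.000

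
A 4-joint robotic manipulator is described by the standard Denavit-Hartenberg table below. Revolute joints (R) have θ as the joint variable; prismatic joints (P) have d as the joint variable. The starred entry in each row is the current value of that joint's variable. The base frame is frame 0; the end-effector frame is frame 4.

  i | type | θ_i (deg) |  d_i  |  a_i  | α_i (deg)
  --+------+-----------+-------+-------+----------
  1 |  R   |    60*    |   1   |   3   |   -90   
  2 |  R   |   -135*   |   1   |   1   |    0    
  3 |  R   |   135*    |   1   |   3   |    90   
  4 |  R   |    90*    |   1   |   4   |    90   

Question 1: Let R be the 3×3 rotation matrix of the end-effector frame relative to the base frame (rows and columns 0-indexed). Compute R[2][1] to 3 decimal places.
End-effector y-axis (col 1 of R) = (-0.0000,-0.0000,1.0000)
R[2][1] = 1.0000

1.000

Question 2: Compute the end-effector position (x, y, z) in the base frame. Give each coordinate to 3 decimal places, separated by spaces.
-2.550 7.584 2.707

after link 1: o_1 = (1.5000, 2.5981, 1.0000)
after link 2: o_2 = (0.2804, 2.4857, 1.7071)
after link 3: o_3 = (0.9144, 5.5838, 1.7071)
after link 4: o_4 = (-2.5497, 7.5838, 2.7071)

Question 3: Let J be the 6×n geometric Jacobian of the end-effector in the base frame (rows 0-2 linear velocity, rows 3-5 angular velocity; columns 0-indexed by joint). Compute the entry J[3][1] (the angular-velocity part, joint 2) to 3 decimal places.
axis z_1 = (-0.8660,0.5000,0.0000); lever o_n−o_1 = (-4.0497,4.9857,1.7071)
cross product → J_v[:, 1] = (0.8536,1.4784,-2.2929)
J_ω[:, 1] = z_1
entry J[3][1] = -0.8660

-0.866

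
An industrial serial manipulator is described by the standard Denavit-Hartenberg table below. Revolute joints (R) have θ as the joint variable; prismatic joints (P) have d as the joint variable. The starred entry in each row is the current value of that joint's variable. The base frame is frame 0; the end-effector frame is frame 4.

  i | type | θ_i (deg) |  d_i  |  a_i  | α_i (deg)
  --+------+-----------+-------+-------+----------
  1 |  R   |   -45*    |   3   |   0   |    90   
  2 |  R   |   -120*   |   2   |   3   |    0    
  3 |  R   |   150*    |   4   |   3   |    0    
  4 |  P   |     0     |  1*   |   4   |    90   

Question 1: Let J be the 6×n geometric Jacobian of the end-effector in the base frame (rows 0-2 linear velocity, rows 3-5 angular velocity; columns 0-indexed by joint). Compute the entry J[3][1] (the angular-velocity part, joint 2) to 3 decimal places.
-0.707

axis z_1 = (-0.7071,-0.7071,0.0000); lever o_n−o_1 = (-1.7238,-8.1757,0.9019)
cross product → J_v[:, 1] = (-0.6378,0.6378,4.5622)
J_ω[:, 1] = z_1
entry J[3][1] = -0.7071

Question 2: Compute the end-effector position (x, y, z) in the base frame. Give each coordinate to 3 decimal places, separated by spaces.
-1.724 -8.176 3.902

after link 1: o_1 = (0.0000, 0.0000, 3.0000)
after link 2: o_2 = (-2.4749, -0.3536, 0.4019)
after link 3: o_3 = (-3.4662, -5.0191, 1.9019)
after link 4: o_4 = (-1.7238, -8.1757, 3.9019)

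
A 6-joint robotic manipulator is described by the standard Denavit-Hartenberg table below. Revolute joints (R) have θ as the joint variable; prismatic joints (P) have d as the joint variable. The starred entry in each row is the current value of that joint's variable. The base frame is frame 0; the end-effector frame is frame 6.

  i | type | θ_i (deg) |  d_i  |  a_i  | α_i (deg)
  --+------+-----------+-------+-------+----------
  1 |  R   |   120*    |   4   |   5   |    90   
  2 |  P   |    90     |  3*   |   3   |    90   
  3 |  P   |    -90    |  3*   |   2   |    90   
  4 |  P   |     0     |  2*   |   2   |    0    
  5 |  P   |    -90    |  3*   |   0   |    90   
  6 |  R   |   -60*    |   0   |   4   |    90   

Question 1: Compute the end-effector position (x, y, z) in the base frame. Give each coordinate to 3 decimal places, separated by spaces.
after link 1: o_1 = (-2.5000, 4.3301, 4.0000)
after link 2: o_2 = (0.0981, 5.8301, 7.0000)
after link 3: o_3 = (-3.1340, 7.4282, 7.0000)
after link 4: o_4 = (-4.8660, 6.4282, 5.0000)
after link 5: o_5 = (-4.8660, 6.4282, 2.0000)
after link 6: o_6 = (-3.8660, 4.6962, 5.4641)

-3.866 4.696 5.464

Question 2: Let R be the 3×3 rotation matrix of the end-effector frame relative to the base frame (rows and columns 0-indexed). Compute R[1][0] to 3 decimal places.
-0.433

End-effector x-axis (col 0 of R) = (0.2500,-0.4330,0.8660)
R[1][0] = -0.4330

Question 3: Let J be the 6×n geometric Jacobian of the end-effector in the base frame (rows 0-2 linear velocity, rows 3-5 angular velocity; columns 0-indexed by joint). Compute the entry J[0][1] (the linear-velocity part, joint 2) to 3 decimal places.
prismatic axis z_1 = (0.8660,0.5000,0.0000)
J_v[:, 1] = z_1; J_ω[:, 1] = (0,0,0)
entry J[0][1] = 0.8660

0.866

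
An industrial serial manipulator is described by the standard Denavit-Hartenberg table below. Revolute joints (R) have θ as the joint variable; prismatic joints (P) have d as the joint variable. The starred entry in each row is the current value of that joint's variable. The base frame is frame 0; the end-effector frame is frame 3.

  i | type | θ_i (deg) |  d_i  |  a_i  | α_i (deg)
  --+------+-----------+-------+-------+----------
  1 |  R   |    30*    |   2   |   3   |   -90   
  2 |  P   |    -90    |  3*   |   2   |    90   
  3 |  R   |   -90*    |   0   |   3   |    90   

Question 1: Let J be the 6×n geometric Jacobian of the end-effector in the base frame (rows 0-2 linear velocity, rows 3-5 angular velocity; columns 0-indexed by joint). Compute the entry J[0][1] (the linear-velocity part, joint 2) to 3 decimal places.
-0.500

prismatic axis z_1 = (-0.5000,0.8660,0.0000)
J_v[:, 1] = z_1; J_ω[:, 1] = (0,0,0)
entry J[0][1] = -0.5000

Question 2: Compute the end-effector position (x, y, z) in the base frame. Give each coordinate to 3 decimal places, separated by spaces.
2.598 1.500 4.000

after link 1: o_1 = (2.5981, 1.5000, 2.0000)
after link 2: o_2 = (1.0981, 4.0981, 4.0000)
after link 3: o_3 = (2.5981, 1.5000, 4.0000)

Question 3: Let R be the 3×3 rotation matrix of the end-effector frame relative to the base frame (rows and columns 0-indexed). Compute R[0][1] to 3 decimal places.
End-effector y-axis (col 1 of R) = (-0.8660,-0.5000,0.0000)
R[0][1] = -0.8660

-0.866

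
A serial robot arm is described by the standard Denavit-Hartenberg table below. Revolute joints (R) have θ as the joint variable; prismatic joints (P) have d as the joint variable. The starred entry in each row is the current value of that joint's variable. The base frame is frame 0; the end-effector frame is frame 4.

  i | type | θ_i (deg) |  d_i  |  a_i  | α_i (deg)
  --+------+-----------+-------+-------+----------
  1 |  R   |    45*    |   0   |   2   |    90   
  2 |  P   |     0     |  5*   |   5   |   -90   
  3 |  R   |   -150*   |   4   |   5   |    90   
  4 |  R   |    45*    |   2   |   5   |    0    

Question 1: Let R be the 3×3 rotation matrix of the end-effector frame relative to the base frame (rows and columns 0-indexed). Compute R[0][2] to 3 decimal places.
-0.966

End-effector z-axis (col 2 of R) = (-0.9659,0.2588,0.0000)
R[0][2] = -0.9659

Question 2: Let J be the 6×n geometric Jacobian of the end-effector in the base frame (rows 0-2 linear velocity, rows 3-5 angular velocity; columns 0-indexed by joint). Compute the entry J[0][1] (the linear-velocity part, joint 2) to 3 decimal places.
0.707

prismatic axis z_1 = (0.7071,-0.7071,0.0000)
J_v[:, 1] = z_1; J_ω[:, 1] = (0,0,0)
entry J[0][1] = 0.7071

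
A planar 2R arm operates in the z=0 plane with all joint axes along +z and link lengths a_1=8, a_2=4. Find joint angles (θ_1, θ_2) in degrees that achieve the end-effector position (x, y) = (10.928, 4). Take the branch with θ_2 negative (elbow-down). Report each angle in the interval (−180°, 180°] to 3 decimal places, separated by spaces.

cos θ_2 = (135.4212−8²−4²)/(2·8·4) = 0.8660; θ_2 = -30.0080° (elbow-down)
β = atan2(4.0000,10.9280) = 20.1043°; ψ = atan2(-2.0005,11.4638) = -9.8987°
θ_1 = β − ψ = 30.0029°

30.003 -30.008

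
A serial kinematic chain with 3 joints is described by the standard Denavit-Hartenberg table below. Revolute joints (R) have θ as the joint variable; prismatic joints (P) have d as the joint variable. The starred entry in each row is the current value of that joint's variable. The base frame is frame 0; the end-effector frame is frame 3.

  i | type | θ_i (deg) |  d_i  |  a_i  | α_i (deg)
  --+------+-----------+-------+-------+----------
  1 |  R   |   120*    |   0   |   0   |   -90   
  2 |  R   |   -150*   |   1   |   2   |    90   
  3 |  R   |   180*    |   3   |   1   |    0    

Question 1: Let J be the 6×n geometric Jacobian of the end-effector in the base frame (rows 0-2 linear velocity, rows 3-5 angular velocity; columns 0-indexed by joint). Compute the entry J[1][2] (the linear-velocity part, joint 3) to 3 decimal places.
0.500

axis z_2 = (0.2500,-0.4330,-0.8660); lever o_n−o_2 = (0.3170,-0.5490,-3.0981)
cross product → J_v[:, 2] = (0.8660,0.5000,-0.0000)
J_ω[:, 2] = z_2
entry J[1][2] = 0.5000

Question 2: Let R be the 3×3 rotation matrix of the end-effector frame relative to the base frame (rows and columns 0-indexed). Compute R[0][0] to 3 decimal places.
-0.433

End-effector x-axis (col 0 of R) = (-0.4330,0.7500,-0.5000)
R[0][0] = -0.4330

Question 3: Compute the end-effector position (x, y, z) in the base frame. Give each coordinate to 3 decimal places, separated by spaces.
after link 1: o_1 = (0.0000, 0.0000, 0.0000)
after link 2: o_2 = (-0.0000, -2.0000, 1.0000)
after link 3: o_3 = (0.3170, -2.5490, -2.0981)

0.317 -2.549 -2.098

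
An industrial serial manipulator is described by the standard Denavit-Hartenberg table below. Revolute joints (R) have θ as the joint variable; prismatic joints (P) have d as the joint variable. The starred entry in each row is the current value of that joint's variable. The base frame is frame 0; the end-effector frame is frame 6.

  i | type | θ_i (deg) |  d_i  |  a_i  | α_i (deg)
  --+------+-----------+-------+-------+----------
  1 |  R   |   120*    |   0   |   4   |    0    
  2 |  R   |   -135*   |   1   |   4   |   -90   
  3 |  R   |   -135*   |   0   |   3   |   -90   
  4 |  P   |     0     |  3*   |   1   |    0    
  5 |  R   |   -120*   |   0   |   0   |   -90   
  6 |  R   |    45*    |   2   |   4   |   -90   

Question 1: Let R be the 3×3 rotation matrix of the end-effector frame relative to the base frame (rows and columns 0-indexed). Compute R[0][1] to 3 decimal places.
End-effector y-axis (col 1 of R) = (0.4621,-0.6415,-0.6124)
R[0][1] = 0.4621

0.462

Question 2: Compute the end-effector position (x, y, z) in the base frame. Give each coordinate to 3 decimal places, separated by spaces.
-0.075 6.520 4.174

after link 1: o_1 = (-2.0000, 3.4641, 0.0000)
after link 2: o_2 = (1.8637, 2.4288, 1.0000)
after link 3: o_3 = (-0.1853, 2.9779, 3.1213)
after link 4: o_4 = (1.1807, 2.6118, 5.9497)
after link 5: o_5 = (1.1807, 2.6118, 5.9497)
after link 6: o_6 = (-0.0755, 6.5196, 4.1745)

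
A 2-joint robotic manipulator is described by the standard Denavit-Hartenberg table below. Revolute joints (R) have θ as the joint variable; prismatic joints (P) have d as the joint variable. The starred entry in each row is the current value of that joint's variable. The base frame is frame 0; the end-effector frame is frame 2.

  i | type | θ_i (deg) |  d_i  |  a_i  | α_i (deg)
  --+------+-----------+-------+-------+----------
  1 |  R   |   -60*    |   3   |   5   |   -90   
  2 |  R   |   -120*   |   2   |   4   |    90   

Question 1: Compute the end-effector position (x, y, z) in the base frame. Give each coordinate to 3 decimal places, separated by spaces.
after link 1: o_1 = (2.5000, -4.3301, 3.0000)
after link 2: o_2 = (3.2321, -1.5981, 6.4641)

3.232 -1.598 6.464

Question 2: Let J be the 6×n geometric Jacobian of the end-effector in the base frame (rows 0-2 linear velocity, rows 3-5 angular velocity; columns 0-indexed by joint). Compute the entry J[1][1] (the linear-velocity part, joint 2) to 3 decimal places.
-3.000

axis z_1 = (0.8660,0.5000,0.0000); lever o_n−o_1 = (0.7321,2.7321,3.4641)
cross product → J_v[:, 1] = (1.7321,-3.0000,2.0000)
J_ω[:, 1] = z_1
entry J[1][1] = -3.0000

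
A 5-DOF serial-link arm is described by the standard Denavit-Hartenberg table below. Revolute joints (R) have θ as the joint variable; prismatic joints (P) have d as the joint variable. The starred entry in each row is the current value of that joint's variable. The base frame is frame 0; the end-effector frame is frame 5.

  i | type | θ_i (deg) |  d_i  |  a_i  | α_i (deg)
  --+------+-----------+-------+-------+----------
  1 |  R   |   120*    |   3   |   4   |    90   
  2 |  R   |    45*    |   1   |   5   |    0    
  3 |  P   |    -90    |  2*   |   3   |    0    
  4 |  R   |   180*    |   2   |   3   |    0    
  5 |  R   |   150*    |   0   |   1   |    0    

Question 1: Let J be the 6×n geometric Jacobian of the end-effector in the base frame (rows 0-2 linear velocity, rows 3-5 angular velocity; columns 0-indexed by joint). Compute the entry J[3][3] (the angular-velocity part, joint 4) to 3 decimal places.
0.866

axis z_3 = (0.8660,0.5000,0.0000); lever o_n−o_3 = (2.6633,-0.6130,1.1554)
cross product → J_v[:, 3] = (0.5777,-1.0006,-1.8625)
J_ω[:, 3] = z_3
entry J[3][3] = 0.8660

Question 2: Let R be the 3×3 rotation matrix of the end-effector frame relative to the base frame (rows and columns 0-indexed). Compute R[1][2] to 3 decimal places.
End-effector z-axis (col 2 of R) = (0.8660,0.5000,0.0000)
R[1][2] = 0.5000

0.500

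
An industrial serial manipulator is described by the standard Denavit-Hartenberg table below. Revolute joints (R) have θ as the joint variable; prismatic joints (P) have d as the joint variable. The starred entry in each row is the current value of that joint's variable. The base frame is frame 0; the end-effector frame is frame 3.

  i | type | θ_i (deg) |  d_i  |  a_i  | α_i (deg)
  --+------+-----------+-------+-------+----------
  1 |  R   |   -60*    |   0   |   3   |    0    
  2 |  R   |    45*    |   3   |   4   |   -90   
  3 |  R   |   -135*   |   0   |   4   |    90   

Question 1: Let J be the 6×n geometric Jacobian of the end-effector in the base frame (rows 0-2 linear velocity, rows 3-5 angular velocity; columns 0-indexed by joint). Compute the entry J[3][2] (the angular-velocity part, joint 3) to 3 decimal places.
axis z_2 = (0.2588,0.9659,0.0000); lever o_n−o_2 = (-2.7321,0.7321,2.8284)
cross product → J_v[:, 2] = (2.7321,-0.7321,2.8284)
J_ω[:, 2] = z_2
entry J[3][2] = 0.2588

0.259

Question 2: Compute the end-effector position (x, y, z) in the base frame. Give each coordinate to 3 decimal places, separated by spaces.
after link 1: o_1 = (1.5000, -2.5981, 0.0000)
after link 2: o_2 = (5.3637, -3.6334, 3.0000)
after link 3: o_3 = (2.6317, -2.9013, 5.8284)

2.632 -2.901 5.828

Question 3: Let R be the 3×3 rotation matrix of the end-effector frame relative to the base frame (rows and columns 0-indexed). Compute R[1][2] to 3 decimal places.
0.183

End-effector z-axis (col 2 of R) = (-0.6830,0.1830,-0.7071)
R[1][2] = 0.1830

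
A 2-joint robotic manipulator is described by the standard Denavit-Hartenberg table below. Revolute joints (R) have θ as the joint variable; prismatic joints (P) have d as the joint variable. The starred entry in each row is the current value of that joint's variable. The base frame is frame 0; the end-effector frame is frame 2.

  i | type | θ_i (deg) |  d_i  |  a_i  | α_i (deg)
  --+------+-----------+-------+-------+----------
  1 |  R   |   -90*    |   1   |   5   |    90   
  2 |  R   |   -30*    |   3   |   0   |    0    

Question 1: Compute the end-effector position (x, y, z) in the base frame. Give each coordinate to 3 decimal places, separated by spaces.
-3.000 -5.000 1.000

after link 1: o_1 = (0.0000, -5.0000, 1.0000)
after link 2: o_2 = (-3.0000, -5.0000, 1.0000)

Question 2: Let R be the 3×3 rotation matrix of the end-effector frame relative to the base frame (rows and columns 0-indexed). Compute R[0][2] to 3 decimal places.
End-effector z-axis (col 2 of R) = (-1.0000,-0.0000,0.0000)
R[0][2] = -1.0000

-1.000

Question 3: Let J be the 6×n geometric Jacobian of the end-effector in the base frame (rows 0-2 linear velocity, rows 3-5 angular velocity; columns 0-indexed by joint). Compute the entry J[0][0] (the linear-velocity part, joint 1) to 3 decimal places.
axis z_0 = ẑ; lever o_n−o_0 = (-3.0000,-5.0000,1.0000)
cross product → J_v[:, 0] = (5.0000,-3.0000,0.0000)
J_ω[:, 0] = z_0
entry J[0][0] = 5.0000

5.000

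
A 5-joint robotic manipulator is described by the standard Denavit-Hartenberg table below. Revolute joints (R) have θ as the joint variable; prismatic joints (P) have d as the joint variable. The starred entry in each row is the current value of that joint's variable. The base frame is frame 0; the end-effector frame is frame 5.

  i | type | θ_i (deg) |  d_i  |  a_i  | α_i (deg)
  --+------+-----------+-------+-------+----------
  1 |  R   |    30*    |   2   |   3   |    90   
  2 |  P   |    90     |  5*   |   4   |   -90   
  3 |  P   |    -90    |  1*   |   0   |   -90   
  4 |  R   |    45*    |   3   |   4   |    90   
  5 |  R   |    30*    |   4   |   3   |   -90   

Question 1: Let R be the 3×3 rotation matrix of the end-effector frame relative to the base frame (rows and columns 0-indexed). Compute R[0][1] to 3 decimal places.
End-effector y-axis (col 1 of R) = (0.2588,0.9659,-0.0000)
R[0][1] = 0.2588

0.259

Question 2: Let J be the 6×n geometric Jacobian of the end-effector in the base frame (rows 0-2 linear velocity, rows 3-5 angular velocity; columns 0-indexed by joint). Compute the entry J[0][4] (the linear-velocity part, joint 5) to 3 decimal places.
axis z_4 = (-0.2588,-0.9659,0.0000); lever o_n−o_4 = (1.4743,-4.5361,1.5000)
cross product → J_v[:, 4] = (-1.4489,0.3882,2.5981)
J_ω[:, 4] = z_4
entry J[0][4] = -1.4489

-1.449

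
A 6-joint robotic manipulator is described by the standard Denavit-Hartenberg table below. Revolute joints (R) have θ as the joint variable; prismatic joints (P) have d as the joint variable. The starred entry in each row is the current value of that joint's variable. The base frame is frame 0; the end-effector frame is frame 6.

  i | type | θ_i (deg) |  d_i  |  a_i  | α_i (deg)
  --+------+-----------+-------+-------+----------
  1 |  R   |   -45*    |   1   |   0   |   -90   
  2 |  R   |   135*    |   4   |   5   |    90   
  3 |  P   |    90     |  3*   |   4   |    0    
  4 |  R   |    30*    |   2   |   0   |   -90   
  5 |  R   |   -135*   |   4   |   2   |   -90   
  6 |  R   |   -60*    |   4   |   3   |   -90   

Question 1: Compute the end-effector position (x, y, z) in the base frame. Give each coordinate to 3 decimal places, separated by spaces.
after link 1: o_1 = (0.0000, 0.0000, 1.0000)
after link 2: o_2 = (0.3284, 5.3284, -2.5355)
after link 3: o_3 = (4.6569, 6.6569, -4.6569)
after link 4: o_4 = (5.6569, 5.6569, -6.0711)
after link 5: o_5 = (5.4622, 1.2910, -5.1216)
after link 6: o_6 = (9.1377, -2.0565, -5.6556)

9.138 -2.057 -5.656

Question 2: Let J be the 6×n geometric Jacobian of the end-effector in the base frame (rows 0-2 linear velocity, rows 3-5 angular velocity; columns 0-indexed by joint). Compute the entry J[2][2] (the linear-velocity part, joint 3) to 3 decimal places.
-0.707

prismatic axis z_2 = (0.5000,-0.5000,-0.7071)
J_v[:, 2] = z_2; J_ω[:, 2] = (0,0,0)
entry J[2][2] = -0.7071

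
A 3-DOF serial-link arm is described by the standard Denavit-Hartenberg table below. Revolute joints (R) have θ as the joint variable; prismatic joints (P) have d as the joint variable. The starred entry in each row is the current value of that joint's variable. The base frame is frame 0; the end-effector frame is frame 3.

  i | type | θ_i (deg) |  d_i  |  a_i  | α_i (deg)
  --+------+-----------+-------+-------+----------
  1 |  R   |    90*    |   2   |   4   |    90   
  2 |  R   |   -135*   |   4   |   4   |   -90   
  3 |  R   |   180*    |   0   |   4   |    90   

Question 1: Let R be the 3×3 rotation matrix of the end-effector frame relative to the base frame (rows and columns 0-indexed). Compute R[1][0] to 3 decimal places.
0.707

End-effector x-axis (col 0 of R) = (-0.0000,0.7071,0.7071)
R[1][0] = 0.7071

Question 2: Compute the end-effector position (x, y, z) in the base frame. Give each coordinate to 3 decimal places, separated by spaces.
after link 1: o_1 = (0.0000, 4.0000, 2.0000)
after link 2: o_2 = (4.0000, 1.1716, -0.8284)
after link 3: o_3 = (4.0000, 4.0000, 2.0000)

4.000 4.000 2.000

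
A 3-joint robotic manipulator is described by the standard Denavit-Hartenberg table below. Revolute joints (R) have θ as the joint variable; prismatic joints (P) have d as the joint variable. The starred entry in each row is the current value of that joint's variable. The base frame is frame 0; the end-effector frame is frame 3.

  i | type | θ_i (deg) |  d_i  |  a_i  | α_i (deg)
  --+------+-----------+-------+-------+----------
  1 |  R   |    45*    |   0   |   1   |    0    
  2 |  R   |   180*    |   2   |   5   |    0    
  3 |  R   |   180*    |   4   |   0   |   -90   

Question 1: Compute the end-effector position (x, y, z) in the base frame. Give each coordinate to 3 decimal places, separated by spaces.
after link 1: o_1 = (0.7071, 0.7071, 0.0000)
after link 2: o_2 = (-2.8284, -2.8284, 2.0000)
after link 3: o_3 = (-2.8284, -2.8284, 6.0000)

-2.828 -2.828 6.000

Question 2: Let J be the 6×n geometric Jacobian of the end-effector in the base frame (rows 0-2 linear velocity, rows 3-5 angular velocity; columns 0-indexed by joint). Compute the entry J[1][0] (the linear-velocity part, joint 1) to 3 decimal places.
-2.828

axis z_0 = ẑ; lever o_n−o_0 = (-2.8284,-2.8284,6.0000)
cross product → J_v[:, 0] = (2.8284,-2.8284,0.0000)
J_ω[:, 0] = z_0
entry J[1][0] = -2.8284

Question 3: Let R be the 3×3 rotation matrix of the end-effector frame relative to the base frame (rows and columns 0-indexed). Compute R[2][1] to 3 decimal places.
-1.000

End-effector y-axis (col 1 of R) = (-0.0000,0.0000,-1.0000)
R[2][1] = -1.0000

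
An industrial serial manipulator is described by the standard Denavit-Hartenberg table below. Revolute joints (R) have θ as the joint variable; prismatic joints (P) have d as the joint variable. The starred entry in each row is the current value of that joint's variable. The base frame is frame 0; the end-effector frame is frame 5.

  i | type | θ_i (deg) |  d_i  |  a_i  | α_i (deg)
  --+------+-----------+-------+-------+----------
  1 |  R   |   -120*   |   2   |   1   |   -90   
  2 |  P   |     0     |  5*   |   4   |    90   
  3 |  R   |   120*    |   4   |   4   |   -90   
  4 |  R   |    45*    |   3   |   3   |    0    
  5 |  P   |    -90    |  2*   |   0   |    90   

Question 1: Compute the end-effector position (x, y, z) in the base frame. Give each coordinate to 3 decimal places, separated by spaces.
7.951 -1.830 3.879

after link 1: o_1 = (-0.5000, -0.8660, 2.0000)
after link 2: o_2 = (1.8301, -6.8301, 2.0000)
after link 3: o_3 = (5.8301, -6.8301, 6.0000)
after link 4: o_4 = (7.9514, -3.8301, 3.8787)
after link 5: o_5 = (7.9514, -1.8301, 3.8787)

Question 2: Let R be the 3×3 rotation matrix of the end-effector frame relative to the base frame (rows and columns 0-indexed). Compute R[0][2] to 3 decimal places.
-0.707

End-effector z-axis (col 2 of R) = (-0.7071,0.0000,0.7071)
R[0][2] = -0.7071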